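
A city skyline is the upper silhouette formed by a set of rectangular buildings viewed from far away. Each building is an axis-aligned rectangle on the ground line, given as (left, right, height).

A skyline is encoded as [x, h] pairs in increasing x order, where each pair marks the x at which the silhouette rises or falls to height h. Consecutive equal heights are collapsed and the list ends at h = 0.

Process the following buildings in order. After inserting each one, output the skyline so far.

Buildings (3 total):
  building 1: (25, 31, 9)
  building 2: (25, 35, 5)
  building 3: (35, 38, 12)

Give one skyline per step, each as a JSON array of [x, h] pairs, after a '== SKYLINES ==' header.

== SKYLINES ==
[[25,9],[31,0]]
[[25,9],[31,5],[35,0]]
[[25,9],[31,5],[35,12],[38,0]]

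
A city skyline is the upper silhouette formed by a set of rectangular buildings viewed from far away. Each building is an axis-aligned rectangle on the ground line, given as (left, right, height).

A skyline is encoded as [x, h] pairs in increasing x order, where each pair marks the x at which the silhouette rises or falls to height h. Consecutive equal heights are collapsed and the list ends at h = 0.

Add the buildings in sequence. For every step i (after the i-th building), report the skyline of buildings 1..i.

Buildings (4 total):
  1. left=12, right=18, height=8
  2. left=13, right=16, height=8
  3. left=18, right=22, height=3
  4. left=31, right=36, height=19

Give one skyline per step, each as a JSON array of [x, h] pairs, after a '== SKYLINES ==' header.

== SKYLINES ==
[[12,8],[18,0]]
[[12,8],[18,0]]
[[12,8],[18,3],[22,0]]
[[12,8],[18,3],[22,0],[31,19],[36,0]]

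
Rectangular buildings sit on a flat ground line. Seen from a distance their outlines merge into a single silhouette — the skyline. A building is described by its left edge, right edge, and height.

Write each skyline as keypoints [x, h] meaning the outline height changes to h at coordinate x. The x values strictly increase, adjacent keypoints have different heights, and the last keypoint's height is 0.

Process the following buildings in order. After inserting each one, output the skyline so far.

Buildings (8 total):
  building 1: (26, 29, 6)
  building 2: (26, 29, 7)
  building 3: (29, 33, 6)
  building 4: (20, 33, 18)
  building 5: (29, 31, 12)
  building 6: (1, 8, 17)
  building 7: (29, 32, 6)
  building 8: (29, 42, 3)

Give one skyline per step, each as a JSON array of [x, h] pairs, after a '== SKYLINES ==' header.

== SKYLINES ==
[[26,6],[29,0]]
[[26,7],[29,0]]
[[26,7],[29,6],[33,0]]
[[20,18],[33,0]]
[[20,18],[33,0]]
[[1,17],[8,0],[20,18],[33,0]]
[[1,17],[8,0],[20,18],[33,0]]
[[1,17],[8,0],[20,18],[33,3],[42,0]]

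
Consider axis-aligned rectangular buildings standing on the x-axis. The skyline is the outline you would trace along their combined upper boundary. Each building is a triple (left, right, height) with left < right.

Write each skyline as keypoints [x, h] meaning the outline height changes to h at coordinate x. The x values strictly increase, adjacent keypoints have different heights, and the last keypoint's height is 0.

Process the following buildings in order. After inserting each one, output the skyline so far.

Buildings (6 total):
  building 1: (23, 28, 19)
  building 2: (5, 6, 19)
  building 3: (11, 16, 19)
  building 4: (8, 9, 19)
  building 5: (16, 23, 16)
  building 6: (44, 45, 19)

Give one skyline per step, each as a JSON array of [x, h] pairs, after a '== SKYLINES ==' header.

== SKYLINES ==
[[23,19],[28,0]]
[[5,19],[6,0],[23,19],[28,0]]
[[5,19],[6,0],[11,19],[16,0],[23,19],[28,0]]
[[5,19],[6,0],[8,19],[9,0],[11,19],[16,0],[23,19],[28,0]]
[[5,19],[6,0],[8,19],[9,0],[11,19],[16,16],[23,19],[28,0]]
[[5,19],[6,0],[8,19],[9,0],[11,19],[16,16],[23,19],[28,0],[44,19],[45,0]]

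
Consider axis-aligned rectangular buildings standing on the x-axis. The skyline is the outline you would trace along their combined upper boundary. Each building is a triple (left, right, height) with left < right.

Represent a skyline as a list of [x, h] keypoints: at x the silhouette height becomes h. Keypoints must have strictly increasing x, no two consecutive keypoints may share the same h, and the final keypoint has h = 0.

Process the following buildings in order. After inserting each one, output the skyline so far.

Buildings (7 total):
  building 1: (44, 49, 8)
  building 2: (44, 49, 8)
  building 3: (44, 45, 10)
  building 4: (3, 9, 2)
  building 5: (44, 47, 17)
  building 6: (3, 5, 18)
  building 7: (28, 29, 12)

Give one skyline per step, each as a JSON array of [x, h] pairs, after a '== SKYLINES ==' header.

== SKYLINES ==
[[44,8],[49,0]]
[[44,8],[49,0]]
[[44,10],[45,8],[49,0]]
[[3,2],[9,0],[44,10],[45,8],[49,0]]
[[3,2],[9,0],[44,17],[47,8],[49,0]]
[[3,18],[5,2],[9,0],[44,17],[47,8],[49,0]]
[[3,18],[5,2],[9,0],[28,12],[29,0],[44,17],[47,8],[49,0]]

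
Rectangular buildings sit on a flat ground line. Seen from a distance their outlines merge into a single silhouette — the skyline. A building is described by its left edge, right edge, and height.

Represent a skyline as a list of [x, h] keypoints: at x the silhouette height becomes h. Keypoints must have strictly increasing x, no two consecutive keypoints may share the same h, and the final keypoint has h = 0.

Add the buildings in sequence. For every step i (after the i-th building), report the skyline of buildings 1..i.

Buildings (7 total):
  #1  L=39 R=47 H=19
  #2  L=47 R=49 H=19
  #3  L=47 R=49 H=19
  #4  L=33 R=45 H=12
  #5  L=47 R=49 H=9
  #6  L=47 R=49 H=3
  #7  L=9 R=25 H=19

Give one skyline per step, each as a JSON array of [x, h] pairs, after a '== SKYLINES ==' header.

== SKYLINES ==
[[39,19],[47,0]]
[[39,19],[49,0]]
[[39,19],[49,0]]
[[33,12],[39,19],[49,0]]
[[33,12],[39,19],[49,0]]
[[33,12],[39,19],[49,0]]
[[9,19],[25,0],[33,12],[39,19],[49,0]]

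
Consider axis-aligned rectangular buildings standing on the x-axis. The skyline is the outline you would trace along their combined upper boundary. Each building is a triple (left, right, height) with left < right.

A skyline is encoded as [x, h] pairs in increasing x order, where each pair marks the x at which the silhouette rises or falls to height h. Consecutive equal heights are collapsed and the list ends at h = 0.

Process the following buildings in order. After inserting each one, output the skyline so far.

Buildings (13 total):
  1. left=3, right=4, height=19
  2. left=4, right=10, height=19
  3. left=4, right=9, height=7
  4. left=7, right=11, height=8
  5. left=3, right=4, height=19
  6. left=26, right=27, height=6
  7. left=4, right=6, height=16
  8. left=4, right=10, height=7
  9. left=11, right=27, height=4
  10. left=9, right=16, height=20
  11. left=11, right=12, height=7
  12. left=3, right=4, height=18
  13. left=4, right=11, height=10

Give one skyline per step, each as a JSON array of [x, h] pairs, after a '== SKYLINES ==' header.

== SKYLINES ==
[[3,19],[4,0]]
[[3,19],[10,0]]
[[3,19],[10,0]]
[[3,19],[10,8],[11,0]]
[[3,19],[10,8],[11,0]]
[[3,19],[10,8],[11,0],[26,6],[27,0]]
[[3,19],[10,8],[11,0],[26,6],[27,0]]
[[3,19],[10,8],[11,0],[26,6],[27,0]]
[[3,19],[10,8],[11,4],[26,6],[27,0]]
[[3,19],[9,20],[16,4],[26,6],[27,0]]
[[3,19],[9,20],[16,4],[26,6],[27,0]]
[[3,19],[9,20],[16,4],[26,6],[27,0]]
[[3,19],[9,20],[16,4],[26,6],[27,0]]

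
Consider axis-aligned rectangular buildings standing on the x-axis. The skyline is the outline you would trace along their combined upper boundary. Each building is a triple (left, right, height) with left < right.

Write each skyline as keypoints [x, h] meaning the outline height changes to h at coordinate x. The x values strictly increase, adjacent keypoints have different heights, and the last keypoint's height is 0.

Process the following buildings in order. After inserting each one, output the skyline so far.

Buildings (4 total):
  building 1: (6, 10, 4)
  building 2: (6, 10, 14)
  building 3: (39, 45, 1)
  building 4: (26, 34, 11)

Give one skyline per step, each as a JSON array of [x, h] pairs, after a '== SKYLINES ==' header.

== SKYLINES ==
[[6,4],[10,0]]
[[6,14],[10,0]]
[[6,14],[10,0],[39,1],[45,0]]
[[6,14],[10,0],[26,11],[34,0],[39,1],[45,0]]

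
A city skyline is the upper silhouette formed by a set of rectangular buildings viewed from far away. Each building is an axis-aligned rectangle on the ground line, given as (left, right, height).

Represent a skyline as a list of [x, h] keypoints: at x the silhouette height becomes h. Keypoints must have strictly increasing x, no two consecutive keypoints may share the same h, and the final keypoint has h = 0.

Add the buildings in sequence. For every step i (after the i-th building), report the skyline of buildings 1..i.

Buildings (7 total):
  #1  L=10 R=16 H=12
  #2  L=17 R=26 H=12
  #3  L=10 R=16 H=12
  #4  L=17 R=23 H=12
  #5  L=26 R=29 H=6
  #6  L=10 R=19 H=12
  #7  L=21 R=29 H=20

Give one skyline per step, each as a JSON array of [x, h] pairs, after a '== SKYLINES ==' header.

== SKYLINES ==
[[10,12],[16,0]]
[[10,12],[16,0],[17,12],[26,0]]
[[10,12],[16,0],[17,12],[26,0]]
[[10,12],[16,0],[17,12],[26,0]]
[[10,12],[16,0],[17,12],[26,6],[29,0]]
[[10,12],[26,6],[29,0]]
[[10,12],[21,20],[29,0]]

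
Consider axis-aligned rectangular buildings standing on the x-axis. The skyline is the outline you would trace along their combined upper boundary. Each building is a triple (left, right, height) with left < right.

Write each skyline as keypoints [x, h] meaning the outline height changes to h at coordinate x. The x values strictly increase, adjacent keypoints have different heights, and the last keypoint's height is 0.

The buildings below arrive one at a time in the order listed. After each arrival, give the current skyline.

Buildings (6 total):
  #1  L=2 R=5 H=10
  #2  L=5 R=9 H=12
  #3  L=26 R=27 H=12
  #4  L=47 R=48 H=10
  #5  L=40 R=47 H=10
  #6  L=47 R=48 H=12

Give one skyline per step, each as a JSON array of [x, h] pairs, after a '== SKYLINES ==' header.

== SKYLINES ==
[[2,10],[5,0]]
[[2,10],[5,12],[9,0]]
[[2,10],[5,12],[9,0],[26,12],[27,0]]
[[2,10],[5,12],[9,0],[26,12],[27,0],[47,10],[48,0]]
[[2,10],[5,12],[9,0],[26,12],[27,0],[40,10],[48,0]]
[[2,10],[5,12],[9,0],[26,12],[27,0],[40,10],[47,12],[48,0]]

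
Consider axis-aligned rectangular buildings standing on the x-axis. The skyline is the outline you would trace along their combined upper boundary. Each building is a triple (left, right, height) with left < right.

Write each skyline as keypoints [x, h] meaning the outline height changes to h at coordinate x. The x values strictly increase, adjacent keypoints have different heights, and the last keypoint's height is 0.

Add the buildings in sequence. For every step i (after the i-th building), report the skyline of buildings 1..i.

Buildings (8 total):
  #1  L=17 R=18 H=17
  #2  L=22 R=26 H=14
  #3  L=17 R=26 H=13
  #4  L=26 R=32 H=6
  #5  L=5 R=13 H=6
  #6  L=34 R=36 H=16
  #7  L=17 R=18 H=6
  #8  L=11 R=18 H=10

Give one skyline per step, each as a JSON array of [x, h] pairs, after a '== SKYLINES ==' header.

== SKYLINES ==
[[17,17],[18,0]]
[[17,17],[18,0],[22,14],[26,0]]
[[17,17],[18,13],[22,14],[26,0]]
[[17,17],[18,13],[22,14],[26,6],[32,0]]
[[5,6],[13,0],[17,17],[18,13],[22,14],[26,6],[32,0]]
[[5,6],[13,0],[17,17],[18,13],[22,14],[26,6],[32,0],[34,16],[36,0]]
[[5,6],[13,0],[17,17],[18,13],[22,14],[26,6],[32,0],[34,16],[36,0]]
[[5,6],[11,10],[17,17],[18,13],[22,14],[26,6],[32,0],[34,16],[36,0]]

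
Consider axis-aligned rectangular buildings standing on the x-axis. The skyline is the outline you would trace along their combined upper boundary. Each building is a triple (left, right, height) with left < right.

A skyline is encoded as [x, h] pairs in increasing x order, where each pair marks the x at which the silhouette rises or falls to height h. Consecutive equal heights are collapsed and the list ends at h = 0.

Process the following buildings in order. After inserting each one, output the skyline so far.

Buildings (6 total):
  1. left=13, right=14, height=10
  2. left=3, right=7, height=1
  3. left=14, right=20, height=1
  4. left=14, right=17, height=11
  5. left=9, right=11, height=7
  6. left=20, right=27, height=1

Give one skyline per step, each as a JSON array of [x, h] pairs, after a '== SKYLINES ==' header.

== SKYLINES ==
[[13,10],[14,0]]
[[3,1],[7,0],[13,10],[14,0]]
[[3,1],[7,0],[13,10],[14,1],[20,0]]
[[3,1],[7,0],[13,10],[14,11],[17,1],[20,0]]
[[3,1],[7,0],[9,7],[11,0],[13,10],[14,11],[17,1],[20,0]]
[[3,1],[7,0],[9,7],[11,0],[13,10],[14,11],[17,1],[27,0]]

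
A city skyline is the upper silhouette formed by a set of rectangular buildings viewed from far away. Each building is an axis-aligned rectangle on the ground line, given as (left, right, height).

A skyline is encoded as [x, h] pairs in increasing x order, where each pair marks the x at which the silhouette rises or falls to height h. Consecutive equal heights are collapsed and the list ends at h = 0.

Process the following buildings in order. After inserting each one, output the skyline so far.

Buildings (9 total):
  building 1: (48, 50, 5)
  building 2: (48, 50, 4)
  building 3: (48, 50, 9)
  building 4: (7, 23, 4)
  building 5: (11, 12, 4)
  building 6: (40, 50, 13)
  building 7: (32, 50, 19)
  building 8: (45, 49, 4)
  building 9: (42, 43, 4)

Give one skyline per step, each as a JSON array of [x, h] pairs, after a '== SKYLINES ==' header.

== SKYLINES ==
[[48,5],[50,0]]
[[48,5],[50,0]]
[[48,9],[50,0]]
[[7,4],[23,0],[48,9],[50,0]]
[[7,4],[23,0],[48,9],[50,0]]
[[7,4],[23,0],[40,13],[50,0]]
[[7,4],[23,0],[32,19],[50,0]]
[[7,4],[23,0],[32,19],[50,0]]
[[7,4],[23,0],[32,19],[50,0]]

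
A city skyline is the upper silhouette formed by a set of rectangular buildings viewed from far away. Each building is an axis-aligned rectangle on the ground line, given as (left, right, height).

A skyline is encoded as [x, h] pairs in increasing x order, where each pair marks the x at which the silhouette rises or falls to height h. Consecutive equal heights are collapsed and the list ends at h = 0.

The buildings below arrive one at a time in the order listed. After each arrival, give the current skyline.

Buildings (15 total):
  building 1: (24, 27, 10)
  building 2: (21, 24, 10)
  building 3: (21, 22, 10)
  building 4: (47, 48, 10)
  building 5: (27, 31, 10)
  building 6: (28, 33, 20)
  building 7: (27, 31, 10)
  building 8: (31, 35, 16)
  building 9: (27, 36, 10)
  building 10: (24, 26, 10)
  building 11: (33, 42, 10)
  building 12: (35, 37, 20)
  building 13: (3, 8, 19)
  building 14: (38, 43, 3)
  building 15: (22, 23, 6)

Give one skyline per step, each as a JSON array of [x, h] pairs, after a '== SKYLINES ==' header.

== SKYLINES ==
[[24,10],[27,0]]
[[21,10],[27,0]]
[[21,10],[27,0]]
[[21,10],[27,0],[47,10],[48,0]]
[[21,10],[31,0],[47,10],[48,0]]
[[21,10],[28,20],[33,0],[47,10],[48,0]]
[[21,10],[28,20],[33,0],[47,10],[48,0]]
[[21,10],[28,20],[33,16],[35,0],[47,10],[48,0]]
[[21,10],[28,20],[33,16],[35,10],[36,0],[47,10],[48,0]]
[[21,10],[28,20],[33,16],[35,10],[36,0],[47,10],[48,0]]
[[21,10],[28,20],[33,16],[35,10],[42,0],[47,10],[48,0]]
[[21,10],[28,20],[33,16],[35,20],[37,10],[42,0],[47,10],[48,0]]
[[3,19],[8,0],[21,10],[28,20],[33,16],[35,20],[37,10],[42,0],[47,10],[48,0]]
[[3,19],[8,0],[21,10],[28,20],[33,16],[35,20],[37,10],[42,3],[43,0],[47,10],[48,0]]
[[3,19],[8,0],[21,10],[28,20],[33,16],[35,20],[37,10],[42,3],[43,0],[47,10],[48,0]]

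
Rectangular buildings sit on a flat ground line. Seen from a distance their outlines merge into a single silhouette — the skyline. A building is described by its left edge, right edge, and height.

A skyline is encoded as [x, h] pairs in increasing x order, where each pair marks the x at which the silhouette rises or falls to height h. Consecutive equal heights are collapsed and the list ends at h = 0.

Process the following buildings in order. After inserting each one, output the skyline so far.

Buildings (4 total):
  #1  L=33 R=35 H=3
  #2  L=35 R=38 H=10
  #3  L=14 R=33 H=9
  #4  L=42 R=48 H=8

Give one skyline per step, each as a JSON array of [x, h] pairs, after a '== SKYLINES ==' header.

== SKYLINES ==
[[33,3],[35,0]]
[[33,3],[35,10],[38,0]]
[[14,9],[33,3],[35,10],[38,0]]
[[14,9],[33,3],[35,10],[38,0],[42,8],[48,0]]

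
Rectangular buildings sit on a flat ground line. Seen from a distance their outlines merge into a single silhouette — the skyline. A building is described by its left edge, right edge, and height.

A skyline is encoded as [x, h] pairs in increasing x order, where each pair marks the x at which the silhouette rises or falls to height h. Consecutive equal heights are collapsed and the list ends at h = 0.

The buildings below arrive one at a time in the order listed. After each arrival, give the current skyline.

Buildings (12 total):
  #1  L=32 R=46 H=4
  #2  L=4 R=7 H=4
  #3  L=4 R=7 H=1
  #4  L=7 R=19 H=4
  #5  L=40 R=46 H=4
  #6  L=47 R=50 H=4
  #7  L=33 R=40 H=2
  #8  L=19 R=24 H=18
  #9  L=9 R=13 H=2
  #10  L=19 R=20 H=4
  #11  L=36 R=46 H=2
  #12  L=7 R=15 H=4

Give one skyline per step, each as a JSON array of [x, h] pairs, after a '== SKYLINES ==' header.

== SKYLINES ==
[[32,4],[46,0]]
[[4,4],[7,0],[32,4],[46,0]]
[[4,4],[7,0],[32,4],[46,0]]
[[4,4],[19,0],[32,4],[46,0]]
[[4,4],[19,0],[32,4],[46,0]]
[[4,4],[19,0],[32,4],[46,0],[47,4],[50,0]]
[[4,4],[19,0],[32,4],[46,0],[47,4],[50,0]]
[[4,4],[19,18],[24,0],[32,4],[46,0],[47,4],[50,0]]
[[4,4],[19,18],[24,0],[32,4],[46,0],[47,4],[50,0]]
[[4,4],[19,18],[24,0],[32,4],[46,0],[47,4],[50,0]]
[[4,4],[19,18],[24,0],[32,4],[46,0],[47,4],[50,0]]
[[4,4],[19,18],[24,0],[32,4],[46,0],[47,4],[50,0]]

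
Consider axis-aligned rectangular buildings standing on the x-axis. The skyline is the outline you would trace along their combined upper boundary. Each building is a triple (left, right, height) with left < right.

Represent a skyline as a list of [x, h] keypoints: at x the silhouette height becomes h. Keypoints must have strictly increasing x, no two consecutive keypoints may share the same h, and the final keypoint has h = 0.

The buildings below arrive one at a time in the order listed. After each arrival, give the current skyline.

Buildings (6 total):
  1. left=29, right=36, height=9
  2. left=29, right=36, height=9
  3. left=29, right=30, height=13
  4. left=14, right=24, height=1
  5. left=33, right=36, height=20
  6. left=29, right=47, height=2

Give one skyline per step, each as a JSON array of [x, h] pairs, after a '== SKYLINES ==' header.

== SKYLINES ==
[[29,9],[36,0]]
[[29,9],[36,0]]
[[29,13],[30,9],[36,0]]
[[14,1],[24,0],[29,13],[30,9],[36,0]]
[[14,1],[24,0],[29,13],[30,9],[33,20],[36,0]]
[[14,1],[24,0],[29,13],[30,9],[33,20],[36,2],[47,0]]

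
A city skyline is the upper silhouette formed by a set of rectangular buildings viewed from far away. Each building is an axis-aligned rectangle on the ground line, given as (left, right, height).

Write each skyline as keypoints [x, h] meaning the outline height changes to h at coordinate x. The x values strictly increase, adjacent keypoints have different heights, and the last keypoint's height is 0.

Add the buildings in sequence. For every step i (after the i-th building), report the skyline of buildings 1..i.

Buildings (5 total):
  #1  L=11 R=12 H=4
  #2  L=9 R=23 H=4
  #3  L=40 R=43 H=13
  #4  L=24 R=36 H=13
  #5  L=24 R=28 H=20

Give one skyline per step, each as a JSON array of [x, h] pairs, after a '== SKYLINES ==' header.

== SKYLINES ==
[[11,4],[12,0]]
[[9,4],[23,0]]
[[9,4],[23,0],[40,13],[43,0]]
[[9,4],[23,0],[24,13],[36,0],[40,13],[43,0]]
[[9,4],[23,0],[24,20],[28,13],[36,0],[40,13],[43,0]]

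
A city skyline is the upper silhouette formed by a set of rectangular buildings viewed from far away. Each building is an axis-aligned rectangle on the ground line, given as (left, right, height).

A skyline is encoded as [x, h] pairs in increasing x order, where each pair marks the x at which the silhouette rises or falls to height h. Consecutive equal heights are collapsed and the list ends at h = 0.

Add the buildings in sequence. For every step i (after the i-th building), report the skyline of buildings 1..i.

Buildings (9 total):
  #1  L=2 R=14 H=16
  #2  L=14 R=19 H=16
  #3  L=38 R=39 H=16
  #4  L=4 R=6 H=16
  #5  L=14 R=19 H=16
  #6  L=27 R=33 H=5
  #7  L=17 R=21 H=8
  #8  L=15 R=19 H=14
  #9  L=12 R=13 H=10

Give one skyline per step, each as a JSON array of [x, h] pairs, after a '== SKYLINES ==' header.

== SKYLINES ==
[[2,16],[14,0]]
[[2,16],[19,0]]
[[2,16],[19,0],[38,16],[39,0]]
[[2,16],[19,0],[38,16],[39,0]]
[[2,16],[19,0],[38,16],[39,0]]
[[2,16],[19,0],[27,5],[33,0],[38,16],[39,0]]
[[2,16],[19,8],[21,0],[27,5],[33,0],[38,16],[39,0]]
[[2,16],[19,8],[21,0],[27,5],[33,0],[38,16],[39,0]]
[[2,16],[19,8],[21,0],[27,5],[33,0],[38,16],[39,0]]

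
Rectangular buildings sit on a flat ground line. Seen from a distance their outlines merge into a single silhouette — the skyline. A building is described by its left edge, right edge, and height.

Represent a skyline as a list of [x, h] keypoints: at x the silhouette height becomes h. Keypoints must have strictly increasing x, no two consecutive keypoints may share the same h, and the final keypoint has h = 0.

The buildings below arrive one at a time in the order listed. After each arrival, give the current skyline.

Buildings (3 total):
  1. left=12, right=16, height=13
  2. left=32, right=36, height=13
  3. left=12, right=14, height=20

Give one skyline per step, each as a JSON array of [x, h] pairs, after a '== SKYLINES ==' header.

== SKYLINES ==
[[12,13],[16,0]]
[[12,13],[16,0],[32,13],[36,0]]
[[12,20],[14,13],[16,0],[32,13],[36,0]]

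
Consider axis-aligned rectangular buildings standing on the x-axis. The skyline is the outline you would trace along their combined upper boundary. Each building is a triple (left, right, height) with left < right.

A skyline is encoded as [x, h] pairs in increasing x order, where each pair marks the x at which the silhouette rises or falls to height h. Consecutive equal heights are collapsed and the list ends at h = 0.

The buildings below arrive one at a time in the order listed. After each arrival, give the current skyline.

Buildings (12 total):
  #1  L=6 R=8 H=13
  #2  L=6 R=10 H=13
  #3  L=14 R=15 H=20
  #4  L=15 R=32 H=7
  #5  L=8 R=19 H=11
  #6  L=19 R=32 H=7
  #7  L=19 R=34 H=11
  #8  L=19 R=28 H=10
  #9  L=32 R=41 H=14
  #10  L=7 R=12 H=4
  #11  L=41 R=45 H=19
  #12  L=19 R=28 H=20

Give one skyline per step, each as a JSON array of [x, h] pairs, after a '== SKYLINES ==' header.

== SKYLINES ==
[[6,13],[8,0]]
[[6,13],[10,0]]
[[6,13],[10,0],[14,20],[15,0]]
[[6,13],[10,0],[14,20],[15,7],[32,0]]
[[6,13],[10,11],[14,20],[15,11],[19,7],[32,0]]
[[6,13],[10,11],[14,20],[15,11],[19,7],[32,0]]
[[6,13],[10,11],[14,20],[15,11],[34,0]]
[[6,13],[10,11],[14,20],[15,11],[34,0]]
[[6,13],[10,11],[14,20],[15,11],[32,14],[41,0]]
[[6,13],[10,11],[14,20],[15,11],[32,14],[41,0]]
[[6,13],[10,11],[14,20],[15,11],[32,14],[41,19],[45,0]]
[[6,13],[10,11],[14,20],[15,11],[19,20],[28,11],[32,14],[41,19],[45,0]]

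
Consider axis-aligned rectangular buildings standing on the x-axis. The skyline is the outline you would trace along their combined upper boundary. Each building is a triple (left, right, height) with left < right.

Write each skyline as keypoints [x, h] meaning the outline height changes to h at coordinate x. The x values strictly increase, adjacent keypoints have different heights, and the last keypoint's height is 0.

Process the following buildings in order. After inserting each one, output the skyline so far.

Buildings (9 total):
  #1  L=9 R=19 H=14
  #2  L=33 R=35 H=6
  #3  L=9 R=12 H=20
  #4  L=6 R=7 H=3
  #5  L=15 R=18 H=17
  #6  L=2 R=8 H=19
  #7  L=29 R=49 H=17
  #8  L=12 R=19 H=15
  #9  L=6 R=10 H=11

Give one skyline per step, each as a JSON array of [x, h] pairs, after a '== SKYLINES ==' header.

== SKYLINES ==
[[9,14],[19,0]]
[[9,14],[19,0],[33,6],[35,0]]
[[9,20],[12,14],[19,0],[33,6],[35,0]]
[[6,3],[7,0],[9,20],[12,14],[19,0],[33,6],[35,0]]
[[6,3],[7,0],[9,20],[12,14],[15,17],[18,14],[19,0],[33,6],[35,0]]
[[2,19],[8,0],[9,20],[12,14],[15,17],[18,14],[19,0],[33,6],[35,0]]
[[2,19],[8,0],[9,20],[12,14],[15,17],[18,14],[19,0],[29,17],[49,0]]
[[2,19],[8,0],[9,20],[12,15],[15,17],[18,15],[19,0],[29,17],[49,0]]
[[2,19],[8,11],[9,20],[12,15],[15,17],[18,15],[19,0],[29,17],[49,0]]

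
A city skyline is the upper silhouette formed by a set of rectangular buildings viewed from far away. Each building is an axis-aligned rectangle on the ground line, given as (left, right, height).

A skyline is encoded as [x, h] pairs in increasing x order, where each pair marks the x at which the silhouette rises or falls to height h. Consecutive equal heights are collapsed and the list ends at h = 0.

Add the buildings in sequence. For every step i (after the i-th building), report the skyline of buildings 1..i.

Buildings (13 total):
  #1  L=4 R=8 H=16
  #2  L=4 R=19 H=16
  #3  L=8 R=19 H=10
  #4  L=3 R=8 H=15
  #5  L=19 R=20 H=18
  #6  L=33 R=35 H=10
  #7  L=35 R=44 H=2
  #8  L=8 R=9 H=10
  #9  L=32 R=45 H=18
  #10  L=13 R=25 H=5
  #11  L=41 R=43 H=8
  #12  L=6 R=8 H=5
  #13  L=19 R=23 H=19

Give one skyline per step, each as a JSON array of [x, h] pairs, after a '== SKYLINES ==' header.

== SKYLINES ==
[[4,16],[8,0]]
[[4,16],[19,0]]
[[4,16],[19,0]]
[[3,15],[4,16],[19,0]]
[[3,15],[4,16],[19,18],[20,0]]
[[3,15],[4,16],[19,18],[20,0],[33,10],[35,0]]
[[3,15],[4,16],[19,18],[20,0],[33,10],[35,2],[44,0]]
[[3,15],[4,16],[19,18],[20,0],[33,10],[35,2],[44,0]]
[[3,15],[4,16],[19,18],[20,0],[32,18],[45,0]]
[[3,15],[4,16],[19,18],[20,5],[25,0],[32,18],[45,0]]
[[3,15],[4,16],[19,18],[20,5],[25,0],[32,18],[45,0]]
[[3,15],[4,16],[19,18],[20,5],[25,0],[32,18],[45,0]]
[[3,15],[4,16],[19,19],[23,5],[25,0],[32,18],[45,0]]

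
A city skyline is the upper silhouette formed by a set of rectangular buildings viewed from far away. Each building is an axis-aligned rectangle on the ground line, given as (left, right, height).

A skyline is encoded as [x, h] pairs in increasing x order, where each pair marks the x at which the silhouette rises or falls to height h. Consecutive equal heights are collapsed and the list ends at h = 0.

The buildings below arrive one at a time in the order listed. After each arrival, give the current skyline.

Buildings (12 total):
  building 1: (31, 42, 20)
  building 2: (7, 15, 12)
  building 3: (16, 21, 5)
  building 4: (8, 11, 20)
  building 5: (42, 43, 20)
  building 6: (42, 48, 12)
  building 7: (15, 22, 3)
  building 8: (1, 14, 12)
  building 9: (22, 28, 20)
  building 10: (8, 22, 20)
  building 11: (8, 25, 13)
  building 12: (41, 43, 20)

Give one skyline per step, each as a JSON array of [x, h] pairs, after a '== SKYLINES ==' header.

== SKYLINES ==
[[31,20],[42,0]]
[[7,12],[15,0],[31,20],[42,0]]
[[7,12],[15,0],[16,5],[21,0],[31,20],[42,0]]
[[7,12],[8,20],[11,12],[15,0],[16,5],[21,0],[31,20],[42,0]]
[[7,12],[8,20],[11,12],[15,0],[16,5],[21,0],[31,20],[43,0]]
[[7,12],[8,20],[11,12],[15,0],[16,5],[21,0],[31,20],[43,12],[48,0]]
[[7,12],[8,20],[11,12],[15,3],[16,5],[21,3],[22,0],[31,20],[43,12],[48,0]]
[[1,12],[8,20],[11,12],[15,3],[16,5],[21,3],[22,0],[31,20],[43,12],[48,0]]
[[1,12],[8,20],[11,12],[15,3],[16,5],[21,3],[22,20],[28,0],[31,20],[43,12],[48,0]]
[[1,12],[8,20],[28,0],[31,20],[43,12],[48,0]]
[[1,12],[8,20],[28,0],[31,20],[43,12],[48,0]]
[[1,12],[8,20],[28,0],[31,20],[43,12],[48,0]]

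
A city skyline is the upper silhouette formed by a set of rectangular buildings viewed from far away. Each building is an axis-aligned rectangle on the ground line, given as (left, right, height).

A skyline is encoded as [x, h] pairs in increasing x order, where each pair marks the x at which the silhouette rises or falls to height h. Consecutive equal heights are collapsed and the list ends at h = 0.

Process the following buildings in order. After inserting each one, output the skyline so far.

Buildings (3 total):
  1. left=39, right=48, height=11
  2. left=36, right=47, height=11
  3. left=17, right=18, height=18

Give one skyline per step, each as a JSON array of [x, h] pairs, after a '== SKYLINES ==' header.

== SKYLINES ==
[[39,11],[48,0]]
[[36,11],[48,0]]
[[17,18],[18,0],[36,11],[48,0]]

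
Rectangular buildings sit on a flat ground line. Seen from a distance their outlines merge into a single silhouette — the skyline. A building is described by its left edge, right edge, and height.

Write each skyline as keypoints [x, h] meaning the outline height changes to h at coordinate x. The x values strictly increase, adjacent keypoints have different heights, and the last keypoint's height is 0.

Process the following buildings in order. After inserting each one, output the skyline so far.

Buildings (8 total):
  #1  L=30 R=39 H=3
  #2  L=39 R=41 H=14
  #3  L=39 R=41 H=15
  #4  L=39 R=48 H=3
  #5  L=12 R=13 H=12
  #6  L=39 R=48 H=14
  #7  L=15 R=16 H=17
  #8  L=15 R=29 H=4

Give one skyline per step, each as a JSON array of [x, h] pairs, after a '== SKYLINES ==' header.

== SKYLINES ==
[[30,3],[39,0]]
[[30,3],[39,14],[41,0]]
[[30,3],[39,15],[41,0]]
[[30,3],[39,15],[41,3],[48,0]]
[[12,12],[13,0],[30,3],[39,15],[41,3],[48,0]]
[[12,12],[13,0],[30,3],[39,15],[41,14],[48,0]]
[[12,12],[13,0],[15,17],[16,0],[30,3],[39,15],[41,14],[48,0]]
[[12,12],[13,0],[15,17],[16,4],[29,0],[30,3],[39,15],[41,14],[48,0]]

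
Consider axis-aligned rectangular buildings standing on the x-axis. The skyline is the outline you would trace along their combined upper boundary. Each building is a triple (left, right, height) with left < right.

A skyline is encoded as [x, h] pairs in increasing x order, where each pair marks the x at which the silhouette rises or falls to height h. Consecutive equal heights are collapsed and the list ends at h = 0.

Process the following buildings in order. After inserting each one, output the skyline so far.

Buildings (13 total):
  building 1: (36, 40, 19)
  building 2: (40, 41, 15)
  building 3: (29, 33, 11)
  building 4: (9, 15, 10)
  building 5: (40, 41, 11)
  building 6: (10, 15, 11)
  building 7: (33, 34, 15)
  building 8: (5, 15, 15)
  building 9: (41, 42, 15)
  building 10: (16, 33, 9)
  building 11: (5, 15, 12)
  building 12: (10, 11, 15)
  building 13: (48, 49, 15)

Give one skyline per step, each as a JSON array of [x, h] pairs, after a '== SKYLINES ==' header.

== SKYLINES ==
[[36,19],[40,0]]
[[36,19],[40,15],[41,0]]
[[29,11],[33,0],[36,19],[40,15],[41,0]]
[[9,10],[15,0],[29,11],[33,0],[36,19],[40,15],[41,0]]
[[9,10],[15,0],[29,11],[33,0],[36,19],[40,15],[41,0]]
[[9,10],[10,11],[15,0],[29,11],[33,0],[36,19],[40,15],[41,0]]
[[9,10],[10,11],[15,0],[29,11],[33,15],[34,0],[36,19],[40,15],[41,0]]
[[5,15],[15,0],[29,11],[33,15],[34,0],[36,19],[40,15],[41,0]]
[[5,15],[15,0],[29,11],[33,15],[34,0],[36,19],[40,15],[42,0]]
[[5,15],[15,0],[16,9],[29,11],[33,15],[34,0],[36,19],[40,15],[42,0]]
[[5,15],[15,0],[16,9],[29,11],[33,15],[34,0],[36,19],[40,15],[42,0]]
[[5,15],[15,0],[16,9],[29,11],[33,15],[34,0],[36,19],[40,15],[42,0]]
[[5,15],[15,0],[16,9],[29,11],[33,15],[34,0],[36,19],[40,15],[42,0],[48,15],[49,0]]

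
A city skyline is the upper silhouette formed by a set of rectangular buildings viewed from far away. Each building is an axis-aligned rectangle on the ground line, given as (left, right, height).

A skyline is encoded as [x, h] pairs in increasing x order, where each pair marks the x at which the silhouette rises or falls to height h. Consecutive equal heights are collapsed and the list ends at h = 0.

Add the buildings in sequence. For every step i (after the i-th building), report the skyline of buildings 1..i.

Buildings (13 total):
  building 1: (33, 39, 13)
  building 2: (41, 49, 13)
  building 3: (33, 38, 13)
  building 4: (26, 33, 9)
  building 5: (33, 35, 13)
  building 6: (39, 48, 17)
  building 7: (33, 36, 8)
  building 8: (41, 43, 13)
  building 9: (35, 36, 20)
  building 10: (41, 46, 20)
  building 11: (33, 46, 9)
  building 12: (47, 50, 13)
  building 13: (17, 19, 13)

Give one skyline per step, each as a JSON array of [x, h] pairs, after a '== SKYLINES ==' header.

== SKYLINES ==
[[33,13],[39,0]]
[[33,13],[39,0],[41,13],[49,0]]
[[33,13],[39,0],[41,13],[49,0]]
[[26,9],[33,13],[39,0],[41,13],[49,0]]
[[26,9],[33,13],[39,0],[41,13],[49,0]]
[[26,9],[33,13],[39,17],[48,13],[49,0]]
[[26,9],[33,13],[39,17],[48,13],[49,0]]
[[26,9],[33,13],[39,17],[48,13],[49,0]]
[[26,9],[33,13],[35,20],[36,13],[39,17],[48,13],[49,0]]
[[26,9],[33,13],[35,20],[36,13],[39,17],[41,20],[46,17],[48,13],[49,0]]
[[26,9],[33,13],[35,20],[36,13],[39,17],[41,20],[46,17],[48,13],[49,0]]
[[26,9],[33,13],[35,20],[36,13],[39,17],[41,20],[46,17],[48,13],[50,0]]
[[17,13],[19,0],[26,9],[33,13],[35,20],[36,13],[39,17],[41,20],[46,17],[48,13],[50,0]]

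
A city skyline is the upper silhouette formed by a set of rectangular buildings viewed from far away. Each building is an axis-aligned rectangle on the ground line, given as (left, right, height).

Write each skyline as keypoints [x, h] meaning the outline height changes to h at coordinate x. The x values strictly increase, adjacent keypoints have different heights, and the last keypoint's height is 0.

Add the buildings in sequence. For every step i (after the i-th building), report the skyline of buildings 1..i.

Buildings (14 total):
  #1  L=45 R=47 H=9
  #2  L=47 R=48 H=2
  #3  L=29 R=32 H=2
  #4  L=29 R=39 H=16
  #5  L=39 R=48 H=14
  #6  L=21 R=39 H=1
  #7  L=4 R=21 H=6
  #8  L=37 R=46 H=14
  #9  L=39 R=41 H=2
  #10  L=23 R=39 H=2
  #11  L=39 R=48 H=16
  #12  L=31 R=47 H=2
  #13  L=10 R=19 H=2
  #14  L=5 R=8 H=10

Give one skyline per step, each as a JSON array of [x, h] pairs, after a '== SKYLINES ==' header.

== SKYLINES ==
[[45,9],[47,0]]
[[45,9],[47,2],[48,0]]
[[29,2],[32,0],[45,9],[47,2],[48,0]]
[[29,16],[39,0],[45,9],[47,2],[48,0]]
[[29,16],[39,14],[48,0]]
[[21,1],[29,16],[39,14],[48,0]]
[[4,6],[21,1],[29,16],[39,14],[48,0]]
[[4,6],[21,1],[29,16],[39,14],[48,0]]
[[4,6],[21,1],[29,16],[39,14],[48,0]]
[[4,6],[21,1],[23,2],[29,16],[39,14],[48,0]]
[[4,6],[21,1],[23,2],[29,16],[48,0]]
[[4,6],[21,1],[23,2],[29,16],[48,0]]
[[4,6],[21,1],[23,2],[29,16],[48,0]]
[[4,6],[5,10],[8,6],[21,1],[23,2],[29,16],[48,0]]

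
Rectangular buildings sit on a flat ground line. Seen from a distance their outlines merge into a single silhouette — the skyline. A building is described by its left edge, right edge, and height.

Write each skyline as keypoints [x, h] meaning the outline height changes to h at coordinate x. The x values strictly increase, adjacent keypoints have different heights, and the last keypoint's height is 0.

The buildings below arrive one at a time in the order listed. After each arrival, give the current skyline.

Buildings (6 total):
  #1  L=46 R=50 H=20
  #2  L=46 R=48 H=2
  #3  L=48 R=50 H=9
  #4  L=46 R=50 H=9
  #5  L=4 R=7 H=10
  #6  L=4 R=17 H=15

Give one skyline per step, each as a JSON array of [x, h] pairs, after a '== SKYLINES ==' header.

== SKYLINES ==
[[46,20],[50,0]]
[[46,20],[50,0]]
[[46,20],[50,0]]
[[46,20],[50,0]]
[[4,10],[7,0],[46,20],[50,0]]
[[4,15],[17,0],[46,20],[50,0]]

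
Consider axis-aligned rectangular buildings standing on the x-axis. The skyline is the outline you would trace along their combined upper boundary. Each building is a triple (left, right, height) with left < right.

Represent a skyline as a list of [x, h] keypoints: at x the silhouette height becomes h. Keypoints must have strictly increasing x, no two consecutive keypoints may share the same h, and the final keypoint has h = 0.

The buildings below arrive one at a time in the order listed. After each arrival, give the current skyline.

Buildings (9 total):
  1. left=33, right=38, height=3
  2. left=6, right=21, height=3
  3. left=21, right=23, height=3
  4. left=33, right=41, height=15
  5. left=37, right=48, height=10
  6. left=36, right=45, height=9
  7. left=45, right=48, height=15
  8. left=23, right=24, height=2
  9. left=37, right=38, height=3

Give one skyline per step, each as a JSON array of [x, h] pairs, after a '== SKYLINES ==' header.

== SKYLINES ==
[[33,3],[38,0]]
[[6,3],[21,0],[33,3],[38,0]]
[[6,3],[23,0],[33,3],[38,0]]
[[6,3],[23,0],[33,15],[41,0]]
[[6,3],[23,0],[33,15],[41,10],[48,0]]
[[6,3],[23,0],[33,15],[41,10],[48,0]]
[[6,3],[23,0],[33,15],[41,10],[45,15],[48,0]]
[[6,3],[23,2],[24,0],[33,15],[41,10],[45,15],[48,0]]
[[6,3],[23,2],[24,0],[33,15],[41,10],[45,15],[48,0]]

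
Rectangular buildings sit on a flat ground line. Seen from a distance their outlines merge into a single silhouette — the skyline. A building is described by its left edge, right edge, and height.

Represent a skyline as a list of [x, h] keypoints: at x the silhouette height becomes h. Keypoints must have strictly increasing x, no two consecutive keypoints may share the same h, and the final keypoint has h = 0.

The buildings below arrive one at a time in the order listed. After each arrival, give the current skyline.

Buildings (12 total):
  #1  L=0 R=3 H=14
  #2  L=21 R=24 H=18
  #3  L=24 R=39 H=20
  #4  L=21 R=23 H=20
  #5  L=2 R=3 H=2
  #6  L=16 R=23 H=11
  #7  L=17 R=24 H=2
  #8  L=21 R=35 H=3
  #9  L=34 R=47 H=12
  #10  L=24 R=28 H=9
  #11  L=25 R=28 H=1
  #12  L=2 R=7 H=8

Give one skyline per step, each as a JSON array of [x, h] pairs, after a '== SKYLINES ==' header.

== SKYLINES ==
[[0,14],[3,0]]
[[0,14],[3,0],[21,18],[24,0]]
[[0,14],[3,0],[21,18],[24,20],[39,0]]
[[0,14],[3,0],[21,20],[23,18],[24,20],[39,0]]
[[0,14],[3,0],[21,20],[23,18],[24,20],[39,0]]
[[0,14],[3,0],[16,11],[21,20],[23,18],[24,20],[39,0]]
[[0,14],[3,0],[16,11],[21,20],[23,18],[24,20],[39,0]]
[[0,14],[3,0],[16,11],[21,20],[23,18],[24,20],[39,0]]
[[0,14],[3,0],[16,11],[21,20],[23,18],[24,20],[39,12],[47,0]]
[[0,14],[3,0],[16,11],[21,20],[23,18],[24,20],[39,12],[47,0]]
[[0,14],[3,0],[16,11],[21,20],[23,18],[24,20],[39,12],[47,0]]
[[0,14],[3,8],[7,0],[16,11],[21,20],[23,18],[24,20],[39,12],[47,0]]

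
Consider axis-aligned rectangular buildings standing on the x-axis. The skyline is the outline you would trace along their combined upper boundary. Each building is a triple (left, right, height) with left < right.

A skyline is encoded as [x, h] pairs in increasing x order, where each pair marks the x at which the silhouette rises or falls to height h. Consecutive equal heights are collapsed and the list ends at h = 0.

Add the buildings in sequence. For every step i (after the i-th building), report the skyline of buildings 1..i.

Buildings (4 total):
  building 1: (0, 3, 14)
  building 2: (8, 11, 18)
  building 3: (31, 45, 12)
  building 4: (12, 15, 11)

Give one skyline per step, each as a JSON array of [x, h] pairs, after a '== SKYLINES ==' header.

== SKYLINES ==
[[0,14],[3,0]]
[[0,14],[3,0],[8,18],[11,0]]
[[0,14],[3,0],[8,18],[11,0],[31,12],[45,0]]
[[0,14],[3,0],[8,18],[11,0],[12,11],[15,0],[31,12],[45,0]]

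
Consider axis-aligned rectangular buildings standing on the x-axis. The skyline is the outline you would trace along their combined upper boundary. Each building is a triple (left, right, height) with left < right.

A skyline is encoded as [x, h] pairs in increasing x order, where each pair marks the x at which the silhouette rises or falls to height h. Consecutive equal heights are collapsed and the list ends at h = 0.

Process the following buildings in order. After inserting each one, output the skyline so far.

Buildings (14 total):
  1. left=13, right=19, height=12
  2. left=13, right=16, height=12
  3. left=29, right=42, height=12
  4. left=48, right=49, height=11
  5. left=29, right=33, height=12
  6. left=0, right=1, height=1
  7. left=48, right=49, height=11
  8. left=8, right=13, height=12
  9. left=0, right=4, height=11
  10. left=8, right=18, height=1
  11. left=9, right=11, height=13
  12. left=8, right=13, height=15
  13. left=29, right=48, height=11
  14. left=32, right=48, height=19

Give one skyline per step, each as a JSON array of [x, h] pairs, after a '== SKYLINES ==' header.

== SKYLINES ==
[[13,12],[19,0]]
[[13,12],[19,0]]
[[13,12],[19,0],[29,12],[42,0]]
[[13,12],[19,0],[29,12],[42,0],[48,11],[49,0]]
[[13,12],[19,0],[29,12],[42,0],[48,11],[49,0]]
[[0,1],[1,0],[13,12],[19,0],[29,12],[42,0],[48,11],[49,0]]
[[0,1],[1,0],[13,12],[19,0],[29,12],[42,0],[48,11],[49,0]]
[[0,1],[1,0],[8,12],[19,0],[29,12],[42,0],[48,11],[49,0]]
[[0,11],[4,0],[8,12],[19,0],[29,12],[42,0],[48,11],[49,0]]
[[0,11],[4,0],[8,12],[19,0],[29,12],[42,0],[48,11],[49,0]]
[[0,11],[4,0],[8,12],[9,13],[11,12],[19,0],[29,12],[42,0],[48,11],[49,0]]
[[0,11],[4,0],[8,15],[13,12],[19,0],[29,12],[42,0],[48,11],[49,0]]
[[0,11],[4,0],[8,15],[13,12],[19,0],[29,12],[42,11],[49,0]]
[[0,11],[4,0],[8,15],[13,12],[19,0],[29,12],[32,19],[48,11],[49,0]]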